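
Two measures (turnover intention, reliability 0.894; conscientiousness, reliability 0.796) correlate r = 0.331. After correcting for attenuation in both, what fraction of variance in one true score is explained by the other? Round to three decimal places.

Disattenuated r = 0.331 / √(0.894 × 0.796) = 0.331 / 0.8436 = 0.3924.
Shared true-score variance = 0.3924² = 0.1540 ≈ 0.154.

0.154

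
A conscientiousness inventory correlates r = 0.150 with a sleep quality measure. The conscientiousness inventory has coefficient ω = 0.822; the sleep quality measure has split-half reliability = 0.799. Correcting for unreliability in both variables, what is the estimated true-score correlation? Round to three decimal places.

0.185

r_true = r_obs / √(r_xx · r_yy) = 0.150 / √(0.822 × 0.799) = 0.150 / √0.656778 = 0.150 / 0.8104 ≈ 0.185.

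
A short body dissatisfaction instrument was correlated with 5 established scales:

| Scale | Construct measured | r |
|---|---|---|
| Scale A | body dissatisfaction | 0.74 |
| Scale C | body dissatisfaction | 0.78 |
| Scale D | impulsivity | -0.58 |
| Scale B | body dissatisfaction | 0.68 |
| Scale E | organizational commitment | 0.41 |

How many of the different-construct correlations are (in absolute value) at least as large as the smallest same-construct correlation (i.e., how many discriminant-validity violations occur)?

Convergent (same construct = body dissatisfaction): Scale A, Scale C, Scale B.
Smallest convergent = 0.68. Discriminant |r|: 0.58, 0.41; count ≥ 0.68 → 0.

0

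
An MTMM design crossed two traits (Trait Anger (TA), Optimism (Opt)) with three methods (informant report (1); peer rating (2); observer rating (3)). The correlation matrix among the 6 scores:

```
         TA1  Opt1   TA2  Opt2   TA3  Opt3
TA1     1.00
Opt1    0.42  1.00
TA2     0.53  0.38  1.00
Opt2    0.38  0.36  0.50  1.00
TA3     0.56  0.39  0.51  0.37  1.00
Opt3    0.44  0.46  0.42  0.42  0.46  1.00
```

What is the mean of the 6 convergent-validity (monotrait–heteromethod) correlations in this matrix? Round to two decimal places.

0.47

Convergent values: 0.53, 0.56, 0.51, 0.36, 0.46, 0.42; mean = 2.84/6 = 0.47.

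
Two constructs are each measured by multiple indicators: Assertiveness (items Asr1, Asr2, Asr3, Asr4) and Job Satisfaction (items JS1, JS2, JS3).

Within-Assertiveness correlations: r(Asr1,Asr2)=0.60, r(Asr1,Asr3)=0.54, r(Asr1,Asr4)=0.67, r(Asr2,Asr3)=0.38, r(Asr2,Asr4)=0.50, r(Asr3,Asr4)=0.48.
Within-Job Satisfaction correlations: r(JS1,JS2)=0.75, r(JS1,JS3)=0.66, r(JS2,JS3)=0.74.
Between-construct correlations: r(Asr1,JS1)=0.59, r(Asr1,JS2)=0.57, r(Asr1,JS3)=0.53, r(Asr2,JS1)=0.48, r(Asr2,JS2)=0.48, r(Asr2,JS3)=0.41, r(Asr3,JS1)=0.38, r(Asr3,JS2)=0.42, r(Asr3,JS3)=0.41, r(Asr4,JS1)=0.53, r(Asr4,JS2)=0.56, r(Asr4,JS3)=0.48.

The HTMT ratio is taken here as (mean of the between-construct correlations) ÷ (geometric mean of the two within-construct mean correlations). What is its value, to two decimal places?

0.79

Mean between = 5.84/12 = 0.4867.
Mean within-Asr = 3.17/6 = 0.5283; mean within-JS = 2.15/3 = 0.7167.
Geometric mean = √(0.5283 × 0.7167) = 0.6153.
HTMT = 0.4867 / 0.6153 = 0.79.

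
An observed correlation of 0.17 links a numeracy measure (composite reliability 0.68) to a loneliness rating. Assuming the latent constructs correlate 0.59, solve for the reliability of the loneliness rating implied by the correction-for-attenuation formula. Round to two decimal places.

0.12

r_true = r_obs / √(r_xx · r_yy) ⇒ 0.59 = 0.17 / √(0.68 · r_yy).
√(0.68 · r_yy) = 0.17 / 0.59 = 0.2881; 0.68 · r_yy = 0.0830; r_yy = 0.0830 / 0.68 ≈ 0.12.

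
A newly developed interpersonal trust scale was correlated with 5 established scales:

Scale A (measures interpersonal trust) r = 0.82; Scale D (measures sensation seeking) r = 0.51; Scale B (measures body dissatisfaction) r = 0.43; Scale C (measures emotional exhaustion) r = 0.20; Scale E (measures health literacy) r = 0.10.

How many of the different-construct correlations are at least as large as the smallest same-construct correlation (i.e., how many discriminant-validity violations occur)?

Convergent (same construct = interpersonal trust): Scale A.
Smallest convergent = 0.82. Discriminant values: 0.51, 0.43, 0.20, 0.10; count ≥ 0.82 → 0.

0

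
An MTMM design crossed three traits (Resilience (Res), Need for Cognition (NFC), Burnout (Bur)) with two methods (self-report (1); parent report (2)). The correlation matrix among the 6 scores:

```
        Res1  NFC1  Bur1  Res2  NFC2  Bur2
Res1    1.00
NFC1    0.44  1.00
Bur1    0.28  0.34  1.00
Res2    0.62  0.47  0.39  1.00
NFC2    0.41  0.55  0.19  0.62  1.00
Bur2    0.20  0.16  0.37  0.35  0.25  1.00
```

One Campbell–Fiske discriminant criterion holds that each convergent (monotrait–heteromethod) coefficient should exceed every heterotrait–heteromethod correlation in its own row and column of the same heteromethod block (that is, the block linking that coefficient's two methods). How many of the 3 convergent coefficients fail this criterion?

Checking each validity diagonal entry against its comparison values:
Res (methods 1·2): 0.62 vs {0.41, 0.47, 0.20, 0.39} → pass.
NFC (methods 1·2): 0.55 vs {0.47, 0.41, 0.16, 0.19} → pass.
Bur (methods 1·2): 0.37 vs {0.39, 0.20, 0.19, 0.16} → fail.
1 of 3 fail.

1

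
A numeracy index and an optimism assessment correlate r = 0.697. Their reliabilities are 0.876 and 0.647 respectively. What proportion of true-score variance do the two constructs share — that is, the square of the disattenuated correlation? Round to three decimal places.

0.857

Disattenuated r = 0.697 / √(0.876 × 0.647) = 0.697 / 0.7528 = 0.9259.
Shared true-score variance = 0.9259² = 0.8573 ≈ 0.857.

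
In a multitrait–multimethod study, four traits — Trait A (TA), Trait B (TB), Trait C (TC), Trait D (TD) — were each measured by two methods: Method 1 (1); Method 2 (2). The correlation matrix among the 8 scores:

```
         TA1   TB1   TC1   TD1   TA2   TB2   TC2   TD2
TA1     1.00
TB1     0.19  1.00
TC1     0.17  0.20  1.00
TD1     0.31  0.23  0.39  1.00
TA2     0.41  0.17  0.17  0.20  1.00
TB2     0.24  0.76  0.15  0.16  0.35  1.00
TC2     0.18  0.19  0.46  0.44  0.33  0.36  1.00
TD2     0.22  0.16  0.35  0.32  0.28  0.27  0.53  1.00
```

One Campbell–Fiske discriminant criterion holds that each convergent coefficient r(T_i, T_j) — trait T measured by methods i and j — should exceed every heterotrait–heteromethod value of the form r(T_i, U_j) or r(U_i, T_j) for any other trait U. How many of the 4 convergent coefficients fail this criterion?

1

Convergent coefficients and their comparison sets:
TA (methods 1·2): 0.41 vs {0.24, 0.17, 0.18, 0.17, 0.22, 0.20} → pass.
TB (methods 1·2): 0.76 vs {0.17, 0.24, 0.19, 0.15, 0.16, 0.16} → pass.
TC (methods 1·2): 0.46 vs {0.17, 0.18, 0.15, 0.19, 0.35, 0.44} → pass.
TD (methods 1·2): 0.32 vs {0.20, 0.22, 0.16, 0.16, 0.44, 0.35} → fail.
1 of 4 fail.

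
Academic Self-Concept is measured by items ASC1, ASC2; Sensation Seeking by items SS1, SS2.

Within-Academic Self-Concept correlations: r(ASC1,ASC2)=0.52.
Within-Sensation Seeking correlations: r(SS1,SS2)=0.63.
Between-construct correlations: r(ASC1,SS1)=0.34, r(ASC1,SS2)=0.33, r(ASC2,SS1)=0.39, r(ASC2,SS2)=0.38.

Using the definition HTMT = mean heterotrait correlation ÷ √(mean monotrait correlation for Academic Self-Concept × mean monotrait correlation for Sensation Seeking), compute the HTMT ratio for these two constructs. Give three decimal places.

Mean heterotrait r = 1.44/4 = 0.3600.
Mean within-ASC = 0.52/1 = 0.5200; mean within-SS = 0.63/1 = 0.6300.
Geometric mean = √(0.5200 × 0.6300) = 0.5724.
HTMT = 0.3600 / 0.5724 = 0.629.

0.629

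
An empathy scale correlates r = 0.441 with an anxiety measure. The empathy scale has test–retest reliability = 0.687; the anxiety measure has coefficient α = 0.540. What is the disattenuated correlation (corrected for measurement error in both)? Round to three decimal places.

r_true = r_obs / √(r_xx · r_yy) = 0.441 / √(0.687 × 0.540) = 0.441 / √0.370980 = 0.441 / 0.6091 ≈ 0.724.

0.724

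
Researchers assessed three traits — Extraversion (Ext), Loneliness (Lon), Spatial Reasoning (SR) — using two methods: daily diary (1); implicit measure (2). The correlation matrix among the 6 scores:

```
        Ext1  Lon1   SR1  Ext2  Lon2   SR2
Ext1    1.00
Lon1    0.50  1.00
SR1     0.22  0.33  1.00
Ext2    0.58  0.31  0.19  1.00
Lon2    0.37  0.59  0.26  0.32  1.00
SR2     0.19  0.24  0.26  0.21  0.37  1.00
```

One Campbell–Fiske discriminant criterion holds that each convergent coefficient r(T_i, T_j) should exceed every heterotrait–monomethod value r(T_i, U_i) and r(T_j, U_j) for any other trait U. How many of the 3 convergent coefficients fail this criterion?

1

Checking each validity diagonal entry against its comparison values:
Ext (methods 1·2): 0.58 vs {0.50, 0.32, 0.22, 0.21} → pass.
Lon (methods 1·2): 0.59 vs {0.50, 0.32, 0.33, 0.37} → pass.
SR (methods 1·2): 0.26 vs {0.22, 0.21, 0.33, 0.37} → fail.
1 of 3 fail.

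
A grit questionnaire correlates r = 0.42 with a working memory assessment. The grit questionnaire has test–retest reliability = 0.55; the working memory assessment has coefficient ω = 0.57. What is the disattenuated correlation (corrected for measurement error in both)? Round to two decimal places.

r_true = r_obs / √(r_xx · r_yy) = 0.42 / √(0.55 × 0.57) = 0.42 / √0.3135 = 0.42 / 0.5599 ≈ 0.75.

0.75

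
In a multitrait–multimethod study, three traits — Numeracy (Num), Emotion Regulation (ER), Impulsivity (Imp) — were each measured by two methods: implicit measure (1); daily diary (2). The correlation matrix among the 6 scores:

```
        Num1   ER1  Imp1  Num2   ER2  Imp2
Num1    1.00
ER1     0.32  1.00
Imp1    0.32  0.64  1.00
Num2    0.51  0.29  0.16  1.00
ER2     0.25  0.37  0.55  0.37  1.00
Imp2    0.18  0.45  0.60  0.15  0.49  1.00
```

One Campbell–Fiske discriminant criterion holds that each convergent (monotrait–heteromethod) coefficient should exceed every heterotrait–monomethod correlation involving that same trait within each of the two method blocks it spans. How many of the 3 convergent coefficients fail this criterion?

2

Each convergent coefficient versus the relevant comparison correlations:
Num (methods 1·2): 0.51 vs {0.32, 0.37, 0.32, 0.15} → pass.
ER (methods 1·2): 0.37 vs {0.32, 0.37, 0.64, 0.49} → fail.
Imp (methods 1·2): 0.60 vs {0.32, 0.15, 0.64, 0.49} → fail.
2 of 3 fail.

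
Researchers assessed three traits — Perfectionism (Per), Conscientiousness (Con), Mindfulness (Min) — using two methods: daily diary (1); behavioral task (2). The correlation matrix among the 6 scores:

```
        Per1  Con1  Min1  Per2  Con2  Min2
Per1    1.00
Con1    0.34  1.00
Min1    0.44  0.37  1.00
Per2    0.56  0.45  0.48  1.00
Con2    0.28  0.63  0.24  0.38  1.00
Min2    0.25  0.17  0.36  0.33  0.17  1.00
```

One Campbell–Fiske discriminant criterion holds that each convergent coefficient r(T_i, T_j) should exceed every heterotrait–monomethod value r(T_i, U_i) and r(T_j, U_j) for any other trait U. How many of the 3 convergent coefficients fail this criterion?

Convergent coefficients and their comparison sets:
Per (methods 1·2): 0.56 vs {0.34, 0.38, 0.44, 0.33} → pass.
Con (methods 1·2): 0.63 vs {0.34, 0.38, 0.37, 0.17} → pass.
Min (methods 1·2): 0.36 vs {0.44, 0.33, 0.37, 0.17} → fail.
1 of 3 fail.

1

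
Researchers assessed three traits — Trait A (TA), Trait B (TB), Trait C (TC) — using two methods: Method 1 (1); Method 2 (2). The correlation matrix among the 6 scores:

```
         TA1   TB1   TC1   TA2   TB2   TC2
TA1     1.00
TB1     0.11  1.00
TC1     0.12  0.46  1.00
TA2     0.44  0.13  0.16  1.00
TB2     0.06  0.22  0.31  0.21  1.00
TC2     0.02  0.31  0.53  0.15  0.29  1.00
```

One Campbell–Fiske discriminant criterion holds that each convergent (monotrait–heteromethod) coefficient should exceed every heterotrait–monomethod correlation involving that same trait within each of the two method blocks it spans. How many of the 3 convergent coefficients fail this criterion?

Checking each validity diagonal entry against its comparison values:
TA (methods 1·2): 0.44 vs {0.11, 0.21, 0.12, 0.15} → pass.
TB (methods 1·2): 0.22 vs {0.11, 0.21, 0.46, 0.29} → fail.
TC (methods 1·2): 0.53 vs {0.12, 0.15, 0.46, 0.29} → pass.
1 of 3 fail.

1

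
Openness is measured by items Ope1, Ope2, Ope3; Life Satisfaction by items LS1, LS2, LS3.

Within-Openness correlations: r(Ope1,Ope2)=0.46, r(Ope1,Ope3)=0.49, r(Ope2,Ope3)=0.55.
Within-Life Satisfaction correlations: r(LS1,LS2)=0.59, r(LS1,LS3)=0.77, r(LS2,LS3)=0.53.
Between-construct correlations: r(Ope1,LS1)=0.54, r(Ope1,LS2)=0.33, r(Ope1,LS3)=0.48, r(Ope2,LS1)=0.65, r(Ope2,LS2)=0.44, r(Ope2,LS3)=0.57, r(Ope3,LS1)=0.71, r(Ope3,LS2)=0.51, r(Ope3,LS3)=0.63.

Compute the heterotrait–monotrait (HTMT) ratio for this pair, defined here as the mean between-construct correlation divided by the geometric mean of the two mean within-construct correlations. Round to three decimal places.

0.962

Between-construct mean = 4.86/9 = 0.5400.
Mean within-Ope = 1.50/3 = 0.5000; mean within-LS = 1.89/3 = 0.6300.
Geometric mean = √(0.5000 × 0.6300) = 0.5612.
HTMT = 0.5400 / 0.5612 = 0.962.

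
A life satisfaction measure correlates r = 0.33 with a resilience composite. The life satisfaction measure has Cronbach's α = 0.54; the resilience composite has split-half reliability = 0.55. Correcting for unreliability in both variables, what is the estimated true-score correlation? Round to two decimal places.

0.61

r_true = r_obs / √(r_xx · r_yy) = 0.33 / √(0.54 × 0.55) = 0.33 / √0.2970 = 0.33 / 0.5450 ≈ 0.61.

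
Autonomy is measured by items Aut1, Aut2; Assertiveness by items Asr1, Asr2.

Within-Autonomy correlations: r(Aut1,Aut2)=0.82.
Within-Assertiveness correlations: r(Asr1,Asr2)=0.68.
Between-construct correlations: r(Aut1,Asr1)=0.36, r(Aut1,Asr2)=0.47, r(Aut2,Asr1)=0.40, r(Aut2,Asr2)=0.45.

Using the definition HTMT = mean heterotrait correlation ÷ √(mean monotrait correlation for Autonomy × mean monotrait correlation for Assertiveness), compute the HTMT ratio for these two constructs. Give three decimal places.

Mean between = 1.68/4 = 0.4200.
Mean within-Aut = 0.82/1 = 0.8200; mean within-Asr = 0.68/1 = 0.6800.
Geometric mean = √(0.8200 × 0.6800) = 0.7467.
HTMT = 0.4200 / 0.7467 = 0.562.

0.562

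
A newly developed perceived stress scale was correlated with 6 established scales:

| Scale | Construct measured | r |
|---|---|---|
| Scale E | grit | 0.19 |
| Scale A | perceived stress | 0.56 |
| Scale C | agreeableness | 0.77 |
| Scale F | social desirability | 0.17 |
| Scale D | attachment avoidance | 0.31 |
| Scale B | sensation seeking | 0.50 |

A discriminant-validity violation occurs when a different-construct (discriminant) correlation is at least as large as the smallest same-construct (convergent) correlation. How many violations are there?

1

Convergent (same construct = perceived stress): Scale A.
Smallest convergent = 0.56. Discriminant values: 0.19, 0.77, 0.17, 0.31, 0.50; count ≥ 0.56 → 1.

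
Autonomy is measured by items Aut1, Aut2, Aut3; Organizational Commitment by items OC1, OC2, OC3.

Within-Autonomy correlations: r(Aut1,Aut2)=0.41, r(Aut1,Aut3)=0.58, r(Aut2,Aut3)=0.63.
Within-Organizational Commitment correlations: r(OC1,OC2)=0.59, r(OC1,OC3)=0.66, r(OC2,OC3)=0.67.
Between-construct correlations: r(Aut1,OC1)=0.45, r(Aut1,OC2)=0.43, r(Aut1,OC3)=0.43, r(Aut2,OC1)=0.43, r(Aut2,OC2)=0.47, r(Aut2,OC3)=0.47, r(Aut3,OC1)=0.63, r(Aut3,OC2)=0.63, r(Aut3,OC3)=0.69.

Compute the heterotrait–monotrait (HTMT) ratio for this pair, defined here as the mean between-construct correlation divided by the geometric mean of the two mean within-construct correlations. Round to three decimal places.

Mean heterotrait r = 4.63/9 = 0.5144.
Mean within-Aut = 1.62/3 = 0.5400; mean within-OC = 1.92/3 = 0.6400.
Geometric mean = √(0.5400 × 0.6400) = 0.5879.
HTMT = 0.5144 / 0.5879 = 0.875.

0.875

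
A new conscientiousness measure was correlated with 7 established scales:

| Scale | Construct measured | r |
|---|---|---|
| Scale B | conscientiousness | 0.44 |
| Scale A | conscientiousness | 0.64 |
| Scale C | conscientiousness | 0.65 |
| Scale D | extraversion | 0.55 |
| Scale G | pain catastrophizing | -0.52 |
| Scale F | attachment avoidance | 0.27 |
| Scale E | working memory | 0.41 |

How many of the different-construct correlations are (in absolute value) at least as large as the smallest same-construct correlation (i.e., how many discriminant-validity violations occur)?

2

Convergent (same construct = conscientiousness): Scale B, Scale A, Scale C.
Smallest convergent = 0.44. Discriminant |r|: 0.55, 0.52, 0.27, 0.41; count ≥ 0.44 → 2.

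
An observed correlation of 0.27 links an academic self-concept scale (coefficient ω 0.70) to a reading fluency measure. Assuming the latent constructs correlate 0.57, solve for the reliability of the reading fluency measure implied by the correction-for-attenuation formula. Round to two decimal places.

0.32

r_true = r_obs / √(r_xx · r_yy) ⇒ 0.57 = 0.27 / √(0.70 · r_yy).
√(0.70 · r_yy) = 0.27 / 0.57 = 0.4737; 0.70 · r_yy = 0.2244; r_yy = 0.2244 / 0.70 ≈ 0.32.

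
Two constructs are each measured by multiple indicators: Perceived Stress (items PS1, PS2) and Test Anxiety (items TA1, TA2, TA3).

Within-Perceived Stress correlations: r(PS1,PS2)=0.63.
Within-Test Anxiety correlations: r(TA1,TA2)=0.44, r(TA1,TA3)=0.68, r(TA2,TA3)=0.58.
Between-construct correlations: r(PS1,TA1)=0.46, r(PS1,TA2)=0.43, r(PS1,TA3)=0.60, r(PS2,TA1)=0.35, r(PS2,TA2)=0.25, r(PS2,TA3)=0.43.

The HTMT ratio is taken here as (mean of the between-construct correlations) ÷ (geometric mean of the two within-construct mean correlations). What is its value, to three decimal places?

Mean between = 2.52/6 = 0.4200.
Mean within-PS = 0.63/1 = 0.6300; mean within-TA = 1.70/3 = 0.5667.
Geometric mean = √(0.6300 × 0.5667) = 0.5975.
HTMT = 0.4200 / 0.5975 = 0.703.

0.703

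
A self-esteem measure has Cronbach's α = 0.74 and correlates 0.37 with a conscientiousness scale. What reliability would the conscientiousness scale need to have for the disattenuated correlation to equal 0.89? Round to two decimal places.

0.23

r_true = r_obs / √(r_xx · r_yy) ⇒ 0.89 = 0.37 / √(0.74 · r_yy).
√(0.74 · r_yy) = 0.37 / 0.89 = 0.4157; 0.74 · r_yy = 0.1728; r_yy = 0.1728 / 0.74 ≈ 0.23.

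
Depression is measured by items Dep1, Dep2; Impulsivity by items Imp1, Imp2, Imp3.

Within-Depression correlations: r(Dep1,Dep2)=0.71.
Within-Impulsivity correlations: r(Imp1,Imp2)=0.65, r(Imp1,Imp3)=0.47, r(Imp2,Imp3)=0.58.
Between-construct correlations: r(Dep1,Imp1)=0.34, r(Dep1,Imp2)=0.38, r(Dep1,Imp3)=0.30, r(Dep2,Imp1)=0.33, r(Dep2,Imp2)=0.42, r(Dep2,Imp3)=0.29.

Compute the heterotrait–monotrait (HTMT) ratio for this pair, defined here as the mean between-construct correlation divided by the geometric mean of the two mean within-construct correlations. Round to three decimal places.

Between-construct mean = 2.06/6 = 0.3433.
Mean within-Dep = 0.71/1 = 0.7100; mean within-Imp = 1.70/3 = 0.5667.
Geometric mean = √(0.7100 × 0.5667) = 0.6343.
HTMT = 0.3433 / 0.6343 = 0.541.

0.541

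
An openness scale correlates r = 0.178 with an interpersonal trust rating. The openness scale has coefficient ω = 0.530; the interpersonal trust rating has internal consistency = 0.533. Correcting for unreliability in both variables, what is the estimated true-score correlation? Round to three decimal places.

0.335

r_true = r_obs / √(r_xx · r_yy) = 0.178 / √(0.530 × 0.533) = 0.178 / √0.282490 = 0.178 / 0.5315 ≈ 0.335.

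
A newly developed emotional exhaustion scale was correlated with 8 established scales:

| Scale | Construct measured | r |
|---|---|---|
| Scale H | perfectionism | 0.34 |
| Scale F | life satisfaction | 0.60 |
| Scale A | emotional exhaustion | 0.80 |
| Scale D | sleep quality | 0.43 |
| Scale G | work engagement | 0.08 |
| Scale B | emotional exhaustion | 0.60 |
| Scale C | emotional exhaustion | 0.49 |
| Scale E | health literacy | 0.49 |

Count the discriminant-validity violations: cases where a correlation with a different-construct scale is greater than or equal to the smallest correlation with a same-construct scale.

2

Convergent (same construct = emotional exhaustion): Scale A, Scale B, Scale C.
Smallest convergent = 0.49. Discriminant values: 0.34, 0.60, 0.43, 0.08, 0.49; count ≥ 0.49 → 2.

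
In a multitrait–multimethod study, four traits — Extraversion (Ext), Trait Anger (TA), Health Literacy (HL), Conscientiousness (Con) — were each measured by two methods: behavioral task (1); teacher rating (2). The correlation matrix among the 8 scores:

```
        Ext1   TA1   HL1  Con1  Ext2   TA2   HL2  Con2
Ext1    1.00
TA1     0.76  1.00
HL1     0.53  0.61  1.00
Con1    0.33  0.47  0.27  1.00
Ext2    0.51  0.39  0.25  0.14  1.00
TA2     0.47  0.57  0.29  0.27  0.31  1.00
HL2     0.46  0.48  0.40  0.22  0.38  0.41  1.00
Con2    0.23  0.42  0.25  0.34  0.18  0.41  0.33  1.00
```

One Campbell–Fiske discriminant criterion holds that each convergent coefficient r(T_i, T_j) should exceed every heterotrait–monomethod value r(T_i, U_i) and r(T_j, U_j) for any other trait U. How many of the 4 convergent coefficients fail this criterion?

4

Convergent coefficients and their comparison sets:
Ext (methods 1·2): 0.51 vs {0.76, 0.31, 0.53, 0.38, 0.33, 0.18} → fail.
TA (methods 1·2): 0.57 vs {0.76, 0.31, 0.61, 0.41, 0.47, 0.41} → fail.
HL (methods 1·2): 0.40 vs {0.53, 0.38, 0.61, 0.41, 0.27, 0.33} → fail.
Con (methods 1·2): 0.34 vs {0.33, 0.18, 0.47, 0.41, 0.27, 0.33} → fail.
4 of 4 fail.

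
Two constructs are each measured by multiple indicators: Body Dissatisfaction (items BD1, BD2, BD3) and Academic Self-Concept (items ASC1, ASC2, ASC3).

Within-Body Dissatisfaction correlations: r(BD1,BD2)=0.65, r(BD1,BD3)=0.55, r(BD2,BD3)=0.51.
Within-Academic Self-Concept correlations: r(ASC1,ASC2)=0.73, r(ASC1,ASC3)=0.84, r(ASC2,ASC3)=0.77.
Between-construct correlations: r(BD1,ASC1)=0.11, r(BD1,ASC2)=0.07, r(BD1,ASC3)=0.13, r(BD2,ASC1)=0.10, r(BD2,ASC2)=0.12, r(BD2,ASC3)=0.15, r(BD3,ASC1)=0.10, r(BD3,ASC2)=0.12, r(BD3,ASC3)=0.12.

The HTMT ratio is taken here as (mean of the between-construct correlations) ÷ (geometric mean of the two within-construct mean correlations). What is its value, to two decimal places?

Mean between = 1.02/9 = 0.1133.
Mean within-BD = 1.71/3 = 0.5700; mean within-ASC = 2.34/3 = 0.7800.
Geometric mean = √(0.5700 × 0.7800) = 0.6668.
HTMT = 0.1133 / 0.6668 = 0.17.

0.17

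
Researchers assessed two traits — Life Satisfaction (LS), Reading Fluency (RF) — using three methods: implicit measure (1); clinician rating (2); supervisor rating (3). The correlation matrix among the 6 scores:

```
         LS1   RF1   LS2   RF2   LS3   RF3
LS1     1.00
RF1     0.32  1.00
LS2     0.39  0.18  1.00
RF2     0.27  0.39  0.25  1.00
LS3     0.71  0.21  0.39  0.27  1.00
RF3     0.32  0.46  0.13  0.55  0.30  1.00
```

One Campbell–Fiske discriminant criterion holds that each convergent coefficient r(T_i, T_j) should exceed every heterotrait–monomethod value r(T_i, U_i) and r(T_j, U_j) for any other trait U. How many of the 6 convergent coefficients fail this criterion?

Convergent coefficients and their comparison sets:
LS (methods 1·2): 0.39 vs {0.32, 0.25} → pass.
LS (methods 1·3): 0.71 vs {0.32, 0.30} → pass.
LS (methods 2·3): 0.39 vs {0.25, 0.30} → pass.
RF (methods 1·2): 0.39 vs {0.32, 0.25} → pass.
RF (methods 1·3): 0.46 vs {0.32, 0.30} → pass.
RF (methods 2·3): 0.55 vs {0.25, 0.30} → pass.
0 of 6 fail.

0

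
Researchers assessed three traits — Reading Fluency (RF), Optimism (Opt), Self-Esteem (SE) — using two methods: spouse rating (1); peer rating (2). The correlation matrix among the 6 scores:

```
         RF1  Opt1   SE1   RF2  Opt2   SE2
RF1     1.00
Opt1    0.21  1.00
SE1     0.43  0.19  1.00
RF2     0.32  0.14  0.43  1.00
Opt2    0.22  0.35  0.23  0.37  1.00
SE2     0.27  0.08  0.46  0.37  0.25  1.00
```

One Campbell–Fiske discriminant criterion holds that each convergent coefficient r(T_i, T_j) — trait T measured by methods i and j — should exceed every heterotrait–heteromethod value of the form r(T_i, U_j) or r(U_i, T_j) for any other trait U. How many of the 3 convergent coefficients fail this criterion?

1

Checking each validity diagonal entry against its comparison values:
RF (methods 1·2): 0.32 vs {0.22, 0.14, 0.27, 0.43} → fail.
Opt (methods 1·2): 0.35 vs {0.14, 0.22, 0.08, 0.23} → pass.
SE (methods 1·2): 0.46 vs {0.43, 0.27, 0.23, 0.08} → pass.
1 of 3 fail.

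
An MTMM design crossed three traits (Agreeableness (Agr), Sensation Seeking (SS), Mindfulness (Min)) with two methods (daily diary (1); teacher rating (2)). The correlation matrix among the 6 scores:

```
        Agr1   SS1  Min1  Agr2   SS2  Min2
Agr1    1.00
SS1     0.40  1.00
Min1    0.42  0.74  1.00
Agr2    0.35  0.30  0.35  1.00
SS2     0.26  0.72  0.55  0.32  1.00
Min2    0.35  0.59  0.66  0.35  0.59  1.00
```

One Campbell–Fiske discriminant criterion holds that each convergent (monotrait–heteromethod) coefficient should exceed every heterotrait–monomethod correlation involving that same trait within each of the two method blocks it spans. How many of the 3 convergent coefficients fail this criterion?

Convergent coefficients and their comparison sets:
Agr (methods 1·2): 0.35 vs {0.40, 0.32, 0.42, 0.35} → fail.
SS (methods 1·2): 0.72 vs {0.40, 0.32, 0.74, 0.59} → fail.
Min (methods 1·2): 0.66 vs {0.42, 0.35, 0.74, 0.59} → fail.
3 of 3 fail.

3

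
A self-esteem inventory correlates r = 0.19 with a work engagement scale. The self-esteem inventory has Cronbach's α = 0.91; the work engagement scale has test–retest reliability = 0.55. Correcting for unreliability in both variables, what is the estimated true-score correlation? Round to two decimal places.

0.27

r_true = r_obs / √(r_xx · r_yy) = 0.19 / √(0.91 × 0.55) = 0.19 / √0.5005 = 0.19 / 0.7075 ≈ 0.27.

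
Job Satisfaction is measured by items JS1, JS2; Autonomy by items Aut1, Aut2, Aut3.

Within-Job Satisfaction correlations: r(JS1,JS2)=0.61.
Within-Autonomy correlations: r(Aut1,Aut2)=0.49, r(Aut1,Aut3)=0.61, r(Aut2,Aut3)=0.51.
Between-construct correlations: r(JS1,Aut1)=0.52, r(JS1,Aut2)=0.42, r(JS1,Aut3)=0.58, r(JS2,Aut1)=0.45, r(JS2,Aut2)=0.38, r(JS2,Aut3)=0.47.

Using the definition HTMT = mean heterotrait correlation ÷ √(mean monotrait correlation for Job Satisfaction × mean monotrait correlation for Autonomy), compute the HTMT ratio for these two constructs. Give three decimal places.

Mean heterotrait r = 2.82/6 = 0.4700.
Mean within-JS = 0.61/1 = 0.6100; mean within-Aut = 1.61/3 = 0.5367.
Geometric mean = √(0.6100 × 0.5367) = 0.5722.
HTMT = 0.4700 / 0.5722 = 0.821.

0.821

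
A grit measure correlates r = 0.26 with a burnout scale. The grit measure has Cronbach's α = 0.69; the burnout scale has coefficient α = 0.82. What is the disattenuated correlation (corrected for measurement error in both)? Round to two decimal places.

0.35

r_true = r_obs / √(r_xx · r_yy) = 0.26 / √(0.69 × 0.82) = 0.26 / √0.5658 = 0.26 / 0.7522 ≈ 0.35.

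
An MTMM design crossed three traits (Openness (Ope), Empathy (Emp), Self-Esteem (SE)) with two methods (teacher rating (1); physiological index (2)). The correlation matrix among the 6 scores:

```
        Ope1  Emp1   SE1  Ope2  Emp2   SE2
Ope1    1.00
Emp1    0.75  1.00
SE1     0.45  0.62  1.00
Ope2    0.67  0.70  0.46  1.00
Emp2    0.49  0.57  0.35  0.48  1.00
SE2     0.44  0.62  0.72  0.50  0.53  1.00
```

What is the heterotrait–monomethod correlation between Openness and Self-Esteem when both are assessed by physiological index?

Different traits, same method: r(Ope2, SE2) = 0.50.

0.50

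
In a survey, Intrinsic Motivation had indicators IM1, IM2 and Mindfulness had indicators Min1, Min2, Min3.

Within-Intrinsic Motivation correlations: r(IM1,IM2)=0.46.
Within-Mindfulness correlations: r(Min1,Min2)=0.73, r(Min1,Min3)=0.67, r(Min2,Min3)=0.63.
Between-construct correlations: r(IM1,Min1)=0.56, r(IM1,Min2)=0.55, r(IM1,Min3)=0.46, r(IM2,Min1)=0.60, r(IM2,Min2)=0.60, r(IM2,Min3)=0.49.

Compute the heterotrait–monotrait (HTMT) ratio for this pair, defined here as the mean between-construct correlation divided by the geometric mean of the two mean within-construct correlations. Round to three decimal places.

Mean heterotrait r = 3.26/6 = 0.5433.
Mean within-IM = 0.46/1 = 0.4600; mean within-Min = 2.03/3 = 0.6767.
Geometric mean = √(0.4600 × 0.6767) = 0.5579.
HTMT = 0.5433 / 0.5579 = 0.974.

0.974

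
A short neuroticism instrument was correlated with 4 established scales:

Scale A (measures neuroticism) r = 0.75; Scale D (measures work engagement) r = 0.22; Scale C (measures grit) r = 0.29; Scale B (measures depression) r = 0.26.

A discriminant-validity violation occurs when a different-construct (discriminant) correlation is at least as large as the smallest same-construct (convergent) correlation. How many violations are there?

Convergent (same construct = neuroticism): Scale A.
Smallest convergent = 0.75. Discriminant values: 0.22, 0.29, 0.26; count ≥ 0.75 → 0.

0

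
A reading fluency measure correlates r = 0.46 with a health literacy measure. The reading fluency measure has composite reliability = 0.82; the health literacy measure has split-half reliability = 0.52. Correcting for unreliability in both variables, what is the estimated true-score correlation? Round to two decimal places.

0.70

r_true = r_obs / √(r_xx · r_yy) = 0.46 / √(0.82 × 0.52) = 0.46 / √0.4264 = 0.46 / 0.6530 ≈ 0.70.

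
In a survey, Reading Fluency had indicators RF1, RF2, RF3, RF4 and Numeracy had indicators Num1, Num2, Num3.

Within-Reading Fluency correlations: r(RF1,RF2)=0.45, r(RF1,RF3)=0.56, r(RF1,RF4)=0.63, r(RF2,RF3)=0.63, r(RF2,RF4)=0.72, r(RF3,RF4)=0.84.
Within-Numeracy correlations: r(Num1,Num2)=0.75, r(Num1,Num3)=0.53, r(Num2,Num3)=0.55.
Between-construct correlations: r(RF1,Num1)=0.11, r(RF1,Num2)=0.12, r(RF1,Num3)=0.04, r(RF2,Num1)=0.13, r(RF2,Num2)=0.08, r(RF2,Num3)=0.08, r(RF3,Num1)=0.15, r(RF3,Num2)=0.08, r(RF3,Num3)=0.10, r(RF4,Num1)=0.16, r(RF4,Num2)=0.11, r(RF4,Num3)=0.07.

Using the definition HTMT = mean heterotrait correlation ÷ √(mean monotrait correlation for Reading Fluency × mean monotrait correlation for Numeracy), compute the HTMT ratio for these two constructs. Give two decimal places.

Mean heterotrait r = 1.23/12 = 0.1025.
Mean within-RF = 3.83/6 = 0.6383; mean within-Num = 1.83/3 = 0.6100.
Geometric mean = √(0.6383 × 0.6100) = 0.6240.
HTMT = 0.1025 / 0.6240 = 0.16.

0.16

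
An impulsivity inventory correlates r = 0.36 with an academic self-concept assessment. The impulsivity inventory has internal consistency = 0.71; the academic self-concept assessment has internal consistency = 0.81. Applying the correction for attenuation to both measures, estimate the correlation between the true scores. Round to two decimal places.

0.47

r_true = r_obs / √(r_xx · r_yy) = 0.36 / √(0.71 × 0.81) = 0.36 / √0.5751 = 0.36 / 0.7584 ≈ 0.47.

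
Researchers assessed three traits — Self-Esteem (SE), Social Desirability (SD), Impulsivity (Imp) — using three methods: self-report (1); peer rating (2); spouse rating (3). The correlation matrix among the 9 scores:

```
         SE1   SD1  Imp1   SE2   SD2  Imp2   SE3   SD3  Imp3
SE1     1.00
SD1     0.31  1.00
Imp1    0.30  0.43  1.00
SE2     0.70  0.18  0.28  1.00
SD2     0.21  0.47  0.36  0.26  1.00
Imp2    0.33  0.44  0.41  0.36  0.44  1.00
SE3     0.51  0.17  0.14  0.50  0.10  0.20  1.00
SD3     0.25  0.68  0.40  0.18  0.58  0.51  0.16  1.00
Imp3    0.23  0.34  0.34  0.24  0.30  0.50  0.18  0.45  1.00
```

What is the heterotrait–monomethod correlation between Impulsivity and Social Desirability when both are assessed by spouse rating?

0.45

Different traits, same method: r(Imp3, SD3) = 0.45.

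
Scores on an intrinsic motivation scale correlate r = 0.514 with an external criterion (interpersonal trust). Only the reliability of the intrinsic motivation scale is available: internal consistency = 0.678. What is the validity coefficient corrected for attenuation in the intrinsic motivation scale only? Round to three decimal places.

0.624

Single correction: r_c = r_obs / √r_xx = 0.514 / √0.678 = 0.514 / 0.8234 ≈ 0.624.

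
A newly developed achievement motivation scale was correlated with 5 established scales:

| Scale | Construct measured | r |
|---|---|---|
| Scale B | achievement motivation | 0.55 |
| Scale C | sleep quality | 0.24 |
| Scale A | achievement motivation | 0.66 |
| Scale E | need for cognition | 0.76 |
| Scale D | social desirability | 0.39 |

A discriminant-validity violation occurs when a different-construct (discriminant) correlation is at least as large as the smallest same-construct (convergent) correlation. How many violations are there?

1

Convergent (same construct = achievement motivation): Scale B, Scale A.
Smallest convergent = 0.55. Discriminant values: 0.24, 0.76, 0.39; count ≥ 0.55 → 1.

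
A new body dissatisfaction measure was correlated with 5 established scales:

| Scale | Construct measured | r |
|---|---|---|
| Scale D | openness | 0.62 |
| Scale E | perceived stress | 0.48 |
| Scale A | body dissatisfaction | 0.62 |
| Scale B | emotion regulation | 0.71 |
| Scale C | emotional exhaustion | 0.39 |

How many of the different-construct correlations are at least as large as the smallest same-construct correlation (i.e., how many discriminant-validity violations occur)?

2

Convergent (same construct = body dissatisfaction): Scale A.
Smallest convergent = 0.62. Discriminant values: 0.62, 0.48, 0.71, 0.39; count ≥ 0.62 → 2.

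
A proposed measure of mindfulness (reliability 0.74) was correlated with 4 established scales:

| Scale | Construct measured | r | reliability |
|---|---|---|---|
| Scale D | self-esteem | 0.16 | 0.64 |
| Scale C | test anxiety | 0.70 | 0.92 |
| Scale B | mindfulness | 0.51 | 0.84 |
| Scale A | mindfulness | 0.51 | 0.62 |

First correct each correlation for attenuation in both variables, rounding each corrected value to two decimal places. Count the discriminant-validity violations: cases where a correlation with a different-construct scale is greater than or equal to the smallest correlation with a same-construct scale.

1

Disattenuated r (r / √(r_scale · r_new)):
  Scale D (disc): 0.16 / √(0.64·0.74) = 0.23
  Scale C (disc): 0.70 / √(0.92·0.74) = 0.85
  Scale B (conv): 0.51 / √(0.84·0.74) = 0.65
  Scale A (conv): 0.51 / √(0.62·0.74) = 0.75
Smallest convergent = 0.65. Discriminant values: 0.23, 0.85; count ≥ 0.65 → 1.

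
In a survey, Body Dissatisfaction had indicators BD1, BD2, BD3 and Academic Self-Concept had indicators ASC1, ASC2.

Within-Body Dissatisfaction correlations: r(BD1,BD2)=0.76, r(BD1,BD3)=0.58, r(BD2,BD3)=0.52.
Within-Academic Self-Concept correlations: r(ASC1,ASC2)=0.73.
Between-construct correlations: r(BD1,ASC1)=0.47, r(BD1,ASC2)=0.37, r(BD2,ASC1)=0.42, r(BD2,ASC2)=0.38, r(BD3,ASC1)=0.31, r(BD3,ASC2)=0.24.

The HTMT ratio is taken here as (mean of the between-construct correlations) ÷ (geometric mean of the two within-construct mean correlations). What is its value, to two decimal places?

0.54

Mean between = 2.19/6 = 0.3650.
Mean within-BD = 1.86/3 = 0.6200; mean within-ASC = 0.73/1 = 0.7300.
Geometric mean = √(0.6200 × 0.7300) = 0.6728.
HTMT = 0.3650 / 0.6728 = 0.54.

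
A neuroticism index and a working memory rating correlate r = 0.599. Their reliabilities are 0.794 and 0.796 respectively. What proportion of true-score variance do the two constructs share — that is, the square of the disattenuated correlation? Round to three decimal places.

Disattenuated r = 0.599 / √(0.794 × 0.796) = 0.599 / 0.7950 = 0.7535.
Shared true-score variance = 0.7535² = 0.5678 ≈ 0.568.

0.568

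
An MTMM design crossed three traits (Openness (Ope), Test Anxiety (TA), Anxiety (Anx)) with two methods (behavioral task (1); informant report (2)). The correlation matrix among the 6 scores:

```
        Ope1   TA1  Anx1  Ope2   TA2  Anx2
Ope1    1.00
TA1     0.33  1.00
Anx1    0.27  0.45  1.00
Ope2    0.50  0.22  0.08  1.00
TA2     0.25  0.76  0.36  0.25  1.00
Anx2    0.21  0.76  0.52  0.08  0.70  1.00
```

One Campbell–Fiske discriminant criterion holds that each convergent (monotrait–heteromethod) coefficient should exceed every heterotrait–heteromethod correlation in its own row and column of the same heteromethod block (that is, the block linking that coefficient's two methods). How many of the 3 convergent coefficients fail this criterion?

Each convergent coefficient versus the relevant comparison correlations:
Ope (methods 1·2): 0.50 vs {0.25, 0.22, 0.21, 0.08} → pass.
TA (methods 1·2): 0.76 vs {0.22, 0.25, 0.76, 0.36} → fail.
Anx (methods 1·2): 0.52 vs {0.08, 0.21, 0.36, 0.76} → fail.
2 of 3 fail.

2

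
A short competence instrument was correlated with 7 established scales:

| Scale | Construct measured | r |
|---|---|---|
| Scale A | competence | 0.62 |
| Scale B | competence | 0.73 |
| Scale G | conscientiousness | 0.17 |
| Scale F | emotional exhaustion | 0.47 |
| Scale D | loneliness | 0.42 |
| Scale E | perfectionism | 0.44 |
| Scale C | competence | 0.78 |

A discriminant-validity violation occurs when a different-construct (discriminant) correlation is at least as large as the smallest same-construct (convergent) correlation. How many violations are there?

Convergent (same construct = competence): Scale A, Scale B, Scale C.
Smallest convergent = 0.62. Discriminant values: 0.17, 0.47, 0.42, 0.44; count ≥ 0.62 → 0.

0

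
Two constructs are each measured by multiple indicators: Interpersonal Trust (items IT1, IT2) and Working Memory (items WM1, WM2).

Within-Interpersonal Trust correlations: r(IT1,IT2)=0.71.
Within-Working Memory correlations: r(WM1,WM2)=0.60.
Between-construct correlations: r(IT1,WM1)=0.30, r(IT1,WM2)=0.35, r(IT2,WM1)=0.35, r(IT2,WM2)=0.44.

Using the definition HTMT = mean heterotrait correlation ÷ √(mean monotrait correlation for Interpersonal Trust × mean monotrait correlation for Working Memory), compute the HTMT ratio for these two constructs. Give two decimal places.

Mean between = 1.44/4 = 0.3600.
Mean within-IT = 0.71/1 = 0.7100; mean within-WM = 0.60/1 = 0.6000.
Geometric mean = √(0.7100 × 0.6000) = 0.6527.
HTMT = 0.3600 / 0.6527 = 0.55.

0.55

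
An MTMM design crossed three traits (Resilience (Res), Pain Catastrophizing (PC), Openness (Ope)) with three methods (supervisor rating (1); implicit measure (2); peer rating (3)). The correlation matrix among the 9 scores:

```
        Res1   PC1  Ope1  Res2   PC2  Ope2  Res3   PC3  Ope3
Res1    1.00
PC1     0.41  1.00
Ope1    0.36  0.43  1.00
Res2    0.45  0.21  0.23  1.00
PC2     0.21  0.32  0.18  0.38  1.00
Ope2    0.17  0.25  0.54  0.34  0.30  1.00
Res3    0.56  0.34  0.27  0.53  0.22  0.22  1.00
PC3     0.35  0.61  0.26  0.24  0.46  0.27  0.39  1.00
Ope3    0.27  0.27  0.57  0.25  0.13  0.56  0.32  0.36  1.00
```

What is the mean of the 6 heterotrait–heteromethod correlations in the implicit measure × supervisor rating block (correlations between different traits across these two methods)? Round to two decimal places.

HTHM values (method 2 × method 1): 0.21, 0.23, 0.21, 0.18, 0.17, 0.25; mean = 1.25/6 = 0.21.

0.21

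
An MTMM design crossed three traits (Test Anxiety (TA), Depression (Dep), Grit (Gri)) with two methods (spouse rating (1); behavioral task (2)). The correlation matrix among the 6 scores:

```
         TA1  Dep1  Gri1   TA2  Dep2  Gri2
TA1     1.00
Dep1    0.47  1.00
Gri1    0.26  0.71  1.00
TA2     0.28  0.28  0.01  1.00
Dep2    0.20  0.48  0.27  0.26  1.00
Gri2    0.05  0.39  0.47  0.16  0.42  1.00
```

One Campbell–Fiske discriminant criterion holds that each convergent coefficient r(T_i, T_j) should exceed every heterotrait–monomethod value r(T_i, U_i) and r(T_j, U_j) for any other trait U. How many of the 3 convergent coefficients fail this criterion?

Checking each validity diagonal entry against its comparison values:
TA (methods 1·2): 0.28 vs {0.47, 0.26, 0.26, 0.16} → fail.
Dep (methods 1·2): 0.48 vs {0.47, 0.26, 0.71, 0.42} → fail.
Gri (methods 1·2): 0.47 vs {0.26, 0.16, 0.71, 0.42} → fail.
3 of 3 fail.

3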